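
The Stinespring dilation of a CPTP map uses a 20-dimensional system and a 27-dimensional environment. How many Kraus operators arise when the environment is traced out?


Tracing out the environment in an orthonormal basis {|i>_E} gives Kraus operators K_i = <i|_E U |0>_E.
Number of Kraus operators = dim(H_env) = d_env
= 27

27


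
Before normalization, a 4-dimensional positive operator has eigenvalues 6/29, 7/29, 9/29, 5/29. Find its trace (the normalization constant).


tr(M) = sum of eigenvalues
= 6/29 + 7/29 + 9/29 + 5/29
= 27/29
= 0.9310

0.9310


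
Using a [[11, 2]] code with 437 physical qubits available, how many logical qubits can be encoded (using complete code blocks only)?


Each code block uses 11 physical qubits for 2 logical qubit(s).
Number of complete blocks = floor(437 / 11) = 39
Logical qubits = 39 * 2
= 78

78


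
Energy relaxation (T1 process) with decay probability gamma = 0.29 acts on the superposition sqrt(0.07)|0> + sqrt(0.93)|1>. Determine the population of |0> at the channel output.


For amplitude damping with parameter gamma on state sqrt(a)|0> + sqrt(b)|1>:
alpha^2 = 0.07, beta^2 = 0.93
P(|0>) = alpha^2 + gamma * beta^2
= 0.07 + 0.29 * 0.93
= 0.07 + 0.2697
= 0.3397

0.3397


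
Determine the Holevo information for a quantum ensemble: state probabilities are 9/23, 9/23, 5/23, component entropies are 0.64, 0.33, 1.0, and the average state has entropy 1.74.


chi = S(rho) - sum_i p_i * S(rho_i)
Weighted entropy = 9/23 * 0.64 + 9/23 * 0.33 + 5/23 * 1.0
= 0.5970
chi = 1.74 - 0.5970
= 1.1430

1.1430


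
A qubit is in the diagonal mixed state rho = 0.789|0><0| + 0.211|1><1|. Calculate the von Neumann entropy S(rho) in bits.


S = -p*log2(p) - (1-p)*log2(1-p)
p = 0.7890, 1-p = 0.2110
= -0.7890 * log2(0.7890) - 0.2110 * log2(0.2110)
= -(-0.2698) - (-0.4736)
= 0.7434

0.7434


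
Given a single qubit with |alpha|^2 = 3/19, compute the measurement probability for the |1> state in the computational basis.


|alpha|^2 = 3/19 = 0.1579
|beta|^2 = 1 - 3/19 = 16/19 = 0.8421
P(|1>) = |beta|^2 = 0.8421

0.8421


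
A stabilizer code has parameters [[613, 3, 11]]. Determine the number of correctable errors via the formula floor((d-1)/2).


Code parameters: [[613, 3, 11]], distance d = 11.
Number of correctable errors = floor((d-1)/2)
= floor((11 - 1)/2)
= floor(10/2)
= 5

5


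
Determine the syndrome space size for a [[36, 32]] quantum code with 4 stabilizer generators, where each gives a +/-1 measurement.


Each stabilizer generator gives a binary (+1 or -1) measurement outcome.
With 4 independent generators:
Total syndromes = 2^4
= 16

16


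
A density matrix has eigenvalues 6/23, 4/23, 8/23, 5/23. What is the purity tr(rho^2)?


tr(rho^2) = sum of eigenvalues squared
= (6/23)^2 + (4/23)^2 + (8/23)^2 + (5/23)^2
= (36 + 16 + 64 + 25) / 529
= 141/529
= 0.2665

0.2665


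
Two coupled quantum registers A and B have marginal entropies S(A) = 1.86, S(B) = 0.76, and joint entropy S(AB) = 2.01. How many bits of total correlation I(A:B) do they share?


I(A:B) = S(A) + S(B) - S(AB)
= 1.86 + 0.76 - 2.01
= 0.6100

0.6100


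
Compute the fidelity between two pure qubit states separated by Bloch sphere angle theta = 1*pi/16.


For states separated by angle theta on Bloch sphere:
F = cos^2(theta/2)
theta = 1*pi/16 = 0.1963
theta/2 = 0.0982
cos(theta/2) = 0.9952
F = 0.9904

0.9904


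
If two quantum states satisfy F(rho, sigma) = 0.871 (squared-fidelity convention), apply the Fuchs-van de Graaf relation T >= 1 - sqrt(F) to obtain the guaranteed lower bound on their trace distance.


Fuchs-van de Graaf (squared-fidelity convention): 1 - sqrt(F) <= T <= sqrt(1 - F).
Lower bound: T >= 1 - sqrt(F)
sqrt(F) = sqrt(0.871) = 0.9333
T >= 1 - 0.9333
T >= 0.0667

0.0667


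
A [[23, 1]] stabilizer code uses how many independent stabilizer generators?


For an [[n,k]] stabilizer code:
Number of stabilizer generators = n - k
= 23 - 1
= 22

22


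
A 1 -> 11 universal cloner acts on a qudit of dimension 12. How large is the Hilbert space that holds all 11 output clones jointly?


Output space = H^(tensor 11) where dim(H) = 12
dim = 12^11
= 144 (after 2 factors)
= 1728 (after 3 factors)
= 20736 (after 4 factors)
= 248832 (after 5 factors)
= 2985984 (after 6 factors)
= 35831808 (after 7 factors)
= 429981696 (after 8 factors)
= 5159780352 (after 9 factors)
= 61917364224 (after 10 factors)
= 743008370688 (after 11 factors)
= 743008370688

743008370688


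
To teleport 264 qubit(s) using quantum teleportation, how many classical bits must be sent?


Quantum teleportation requires 2 classical bits per qubit teleported.
264 qubit(s) -> 2 * 264 = 528 classical bits

528


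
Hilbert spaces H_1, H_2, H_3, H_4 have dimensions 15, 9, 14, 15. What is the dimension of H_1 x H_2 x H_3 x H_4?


dim(H_1 x H_2 x H_3 x H_4) = 15 * 9 * 14 * 15
= 135 * 14 * 15
= 1890 * 15
= 28350

28350


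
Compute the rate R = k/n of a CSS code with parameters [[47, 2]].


Code rate R = k/n
= 2/47
= 0.0426

0.0426


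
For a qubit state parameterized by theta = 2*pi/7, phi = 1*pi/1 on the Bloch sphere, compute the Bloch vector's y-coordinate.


theta = 0.8976, phi = 3.1416
r_y = sin(theta)*sin(phi) = 0.7818 * 0.0000
r_y = 0.0000

0.0000


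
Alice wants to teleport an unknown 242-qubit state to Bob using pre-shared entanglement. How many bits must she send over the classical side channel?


Quantum teleportation requires 2 classical bits per qubit teleported.
242 qubit(s) -> 2 * 242 = 484 classical bits

484


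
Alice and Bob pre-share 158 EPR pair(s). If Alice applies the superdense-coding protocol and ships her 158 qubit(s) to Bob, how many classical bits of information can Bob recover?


Superdense coding allows 2 classical bits per shared entangled pair.
158 pair(s) -> 2 * 158 = 316 classical bits

316


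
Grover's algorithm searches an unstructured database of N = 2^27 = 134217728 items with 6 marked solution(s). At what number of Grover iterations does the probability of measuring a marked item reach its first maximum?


After j Grover iterations the success probability is P(j) = sin^2((2j+1)*theta), where sin(theta) = sqrt(k/N).
N = 2^27 = 134217728, k = 6
sin(theta) = sqrt(k/N) = 0.0002114319833
theta = arcsin(sqrt(k/N)) = 0.0002114319849 rad
P(j) reaches its first maximum when (2j+1)*theta is as close as possible to pi/2, i.e. j = round(pi/(4*theta) - 1/2).
pi/(4*theta) - 1/2 = 3714.1611
(For comparison, the common estimate pi/4 * sqrt(N/k) = 3714.6611; the exact maximiser is used here.)
Optimal iterations = 3714

3714


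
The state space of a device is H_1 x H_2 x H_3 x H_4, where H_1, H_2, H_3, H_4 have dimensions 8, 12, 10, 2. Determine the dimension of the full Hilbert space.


dim(H_1 x H_2 x H_3 x H_4) = 8 * 12 * 10 * 2
= 96 * 10 * 2
= 960 * 2
= 1920

1920


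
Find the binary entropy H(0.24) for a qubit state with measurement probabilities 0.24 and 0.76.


S = -p*log2(p) - (1-p)*log2(1-p)
p = 0.2400, 1-p = 0.7600
= -0.2400 * log2(0.2400) - 0.7600 * log2(0.7600)
= -(-0.4941) - (-0.3009)
= 0.7950

0.7950


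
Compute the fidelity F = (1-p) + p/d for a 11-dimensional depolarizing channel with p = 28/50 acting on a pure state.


F = (1-p) + p/d
= (1 - 0.5600) + 0.5600/11
= 0.4400 + 0.0509
= 0.4909

0.4909


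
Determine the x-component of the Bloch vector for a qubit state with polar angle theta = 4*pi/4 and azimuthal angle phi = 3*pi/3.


theta = 3.1416, phi = 3.1416
r_x = sin(theta)*cos(phi) = 0.0000 * -1.0000
r_x = 0.0000

0.0000


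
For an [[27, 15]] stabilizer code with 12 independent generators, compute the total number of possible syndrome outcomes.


Each stabilizer generator gives a binary (+1 or -1) measurement outcome.
With 12 independent generators:
Total syndromes = 2^12
= 4096

4096


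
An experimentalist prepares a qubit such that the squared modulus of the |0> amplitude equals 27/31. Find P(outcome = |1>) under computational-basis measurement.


|alpha|^2 = 27/31 = 0.8710
|beta|^2 = 1 - 27/31 = 4/31 = 0.1290
P(|1>) = |beta|^2 = 0.1290

0.1290


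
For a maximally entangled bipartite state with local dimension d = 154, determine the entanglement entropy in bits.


For a maximally entangled state in d x d:
S = log2(d) = log2(154)
= 7.2668

7.2668


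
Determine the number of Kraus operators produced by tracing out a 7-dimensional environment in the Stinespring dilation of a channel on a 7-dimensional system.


Tracing out the environment in an orthonormal basis {|i>_E} gives Kraus operators K_i = <i|_E U |0>_E.
Number of Kraus operators = dim(H_env) = d_env
= 7

7


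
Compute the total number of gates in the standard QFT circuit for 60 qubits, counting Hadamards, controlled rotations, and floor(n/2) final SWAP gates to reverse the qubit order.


Hadamard gates: 60
Controlled rotations: n*(n-1)/2 = 60*59/2 = 1770
SWAP gates: floor(n/2) = floor(60/2) = 30
Total = 60 + 1770 + 30
= 1860

1860


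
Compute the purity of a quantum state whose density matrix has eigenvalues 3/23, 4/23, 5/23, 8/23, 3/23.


tr(rho^2) = sum of eigenvalues squared
= (3/23)^2 + (4/23)^2 + (5/23)^2 + (8/23)^2 + (3/23)^2
= (9 + 16 + 25 + 64 + 9) / 529
= 123/529
= 0.2325

0.2325


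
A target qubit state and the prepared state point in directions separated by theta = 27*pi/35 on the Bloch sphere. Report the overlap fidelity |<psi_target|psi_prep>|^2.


For states separated by angle theta on Bloch sphere:
F = cos^2(theta/2)
theta = 27*pi/35 = 2.4235
theta/2 = 1.2118
cos(theta/2) = 0.3514
F = 0.1235

0.1235


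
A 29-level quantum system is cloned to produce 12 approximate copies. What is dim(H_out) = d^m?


Output space = H^(tensor 12) where dim(H) = 29
dim = 29^12
= 841 (after 2 factors)
= 24389 (after 3 factors)
= 707281 (after 4 factors)
= 20511149 (after 5 factors)
= 594823321 (after 6 factors)
= 17249876309 (after 7 factors)
= 500246412961 (after 8 factors)
= 14507145975869 (after 9 factors)
= 420707233300201 (after 10 factors)
= 12200509765705829 (after 11 factors)
= 353814783205469041 (after 12 factors)
= 353814783205469041

353814783205469041


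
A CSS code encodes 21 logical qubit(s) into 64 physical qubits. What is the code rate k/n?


Code rate R = k/n
= 21/64
= 0.3281

0.3281


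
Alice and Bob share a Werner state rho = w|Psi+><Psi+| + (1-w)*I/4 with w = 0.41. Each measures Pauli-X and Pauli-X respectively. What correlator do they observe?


|Psi+> = (|01> + |10>)/sqrt(2)
For the pure Bell state, <X_A X_B> = +1 (Bell-state Pauli correlator).
The maximally-mixed part I/4 has tr(I/4 * P tensor P) = 0 for any traceless Pauli P.
So <X_A X_B>_rho = w * (+1) + (1 - w) * 0
= 0.41 * (+1)
= 0.4100

0.4100


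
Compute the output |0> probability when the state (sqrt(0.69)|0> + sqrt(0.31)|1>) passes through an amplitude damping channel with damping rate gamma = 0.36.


For amplitude damping with parameter gamma on state sqrt(a)|0> + sqrt(b)|1>:
alpha^2 = 0.69, beta^2 = 0.31
P(|0>) = alpha^2 + gamma * beta^2
= 0.69 + 0.36 * 0.31
= 0.69 + 0.1116
= 0.8016

0.8016


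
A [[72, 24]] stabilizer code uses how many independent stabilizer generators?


For an [[n,k]] stabilizer code:
Number of stabilizer generators = n - k
= 72 - 24
= 48

48


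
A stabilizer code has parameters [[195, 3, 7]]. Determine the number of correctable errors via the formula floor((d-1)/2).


Code parameters: [[195, 3, 7]], distance d = 7.
Number of correctable errors = floor((d-1)/2)
= floor((7 - 1)/2)
= floor(6/2)
= 3

3


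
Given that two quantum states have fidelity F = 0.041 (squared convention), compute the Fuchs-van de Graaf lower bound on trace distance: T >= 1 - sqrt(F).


Fuchs-van de Graaf (squared-fidelity convention): 1 - sqrt(F) <= T <= sqrt(1 - F).
Lower bound: T >= 1 - sqrt(F)
sqrt(F) = sqrt(0.041) = 0.2025
T >= 1 - 0.2025
T >= 0.7975

0.7975


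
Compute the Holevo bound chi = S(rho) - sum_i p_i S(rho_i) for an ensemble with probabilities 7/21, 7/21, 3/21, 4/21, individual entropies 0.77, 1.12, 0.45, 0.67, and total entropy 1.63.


chi = S(rho) - sum_i p_i * S(rho_i)
Weighted entropy = 7/21 * 0.77 + 7/21 * 1.12 + 3/21 * 0.45 + 4/21 * 0.67
= 0.8219
chi = 1.63 - 0.8219
= 0.8081

0.8081


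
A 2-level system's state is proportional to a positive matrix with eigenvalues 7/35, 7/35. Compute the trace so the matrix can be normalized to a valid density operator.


tr(M) = sum of eigenvalues
= 7/35 + 7/35
= 14/35
= 0.4000

0.4000


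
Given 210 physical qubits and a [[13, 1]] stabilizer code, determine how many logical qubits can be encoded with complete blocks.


Each code block uses 13 physical qubits for 1 logical qubit(s).
Number of complete blocks = floor(210 / 13) = 16
Logical qubits = 16 * 1
= 16

16


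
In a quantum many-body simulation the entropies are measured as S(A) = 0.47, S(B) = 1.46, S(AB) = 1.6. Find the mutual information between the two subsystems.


I(A:B) = S(A) + S(B) - S(AB)
= 0.47 + 1.46 - 1.6
= 0.3300

0.3300


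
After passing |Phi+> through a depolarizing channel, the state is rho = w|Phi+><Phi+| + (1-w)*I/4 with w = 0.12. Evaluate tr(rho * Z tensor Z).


|Phi+> = (|00> + |11>)/sqrt(2)
For the pure Bell state, <Z_A Z_B> = +1 (Bell-state Pauli correlator).
The maximally-mixed part I/4 has tr(I/4 * P tensor P) = 0 for any traceless Pauli P.
So <Z_A Z_B>_rho = w * (+1) + (1 - w) * 0
= 0.12 * (+1)
= 0.1200

0.1200


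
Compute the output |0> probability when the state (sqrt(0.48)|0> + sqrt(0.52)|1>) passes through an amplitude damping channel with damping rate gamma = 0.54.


For amplitude damping with parameter gamma on state sqrt(a)|0> + sqrt(b)|1>:
alpha^2 = 0.48, beta^2 = 0.52
P(|0>) = alpha^2 + gamma * beta^2
= 0.48 + 0.54 * 0.52
= 0.48 + 0.2808
= 0.7608

0.7608


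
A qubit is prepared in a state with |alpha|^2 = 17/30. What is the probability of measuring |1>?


|alpha|^2 = 17/30 = 0.5667
|beta|^2 = 1 - 17/30 = 13/30 = 0.4333
P(|1>) = |beta|^2 = 0.4333

0.4333


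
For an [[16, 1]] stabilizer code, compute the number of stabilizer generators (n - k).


For an [[n,k]] stabilizer code:
Number of stabilizer generators = n - k
= 16 - 1
= 15

15


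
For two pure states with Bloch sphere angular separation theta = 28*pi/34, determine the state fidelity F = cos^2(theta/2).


For states separated by angle theta on Bloch sphere:
F = cos^2(theta/2)
theta = 28*pi/34 = 2.5872
theta/2 = 1.2936
cos(theta/2) = 0.2737
F = 0.0749

0.0749


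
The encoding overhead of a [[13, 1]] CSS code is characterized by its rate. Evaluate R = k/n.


Code rate R = k/n
= 1/13
= 0.0769

0.0769


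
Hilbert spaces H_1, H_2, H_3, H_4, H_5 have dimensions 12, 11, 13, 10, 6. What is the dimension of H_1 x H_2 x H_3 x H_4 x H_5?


dim(H_1 x H_2 x H_3 x H_4 x H_5) = 12 * 11 * 13 * 10 * 6
= 132 * 13 * 10 * 6
= 1716 * 10 * 6
= 17160 * 6
= 102960

102960


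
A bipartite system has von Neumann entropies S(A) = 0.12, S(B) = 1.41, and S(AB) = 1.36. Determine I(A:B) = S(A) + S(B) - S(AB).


I(A:B) = S(A) + S(B) - S(AB)
= 0.12 + 1.41 - 1.36
= 0.1700

0.1700


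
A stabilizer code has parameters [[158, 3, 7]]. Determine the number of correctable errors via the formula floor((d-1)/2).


Code parameters: [[158, 3, 7]], distance d = 7.
Number of correctable errors = floor((d-1)/2)
= floor((7 - 1)/2)
= floor(6/2)
= 3

3


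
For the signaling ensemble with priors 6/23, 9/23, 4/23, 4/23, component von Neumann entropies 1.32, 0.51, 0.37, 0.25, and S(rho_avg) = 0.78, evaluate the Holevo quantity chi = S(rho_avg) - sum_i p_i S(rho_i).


chi = S(rho) - sum_i p_i * S(rho_i)
Weighted entropy = 6/23 * 1.32 + 9/23 * 0.51 + 4/23 * 0.37 + 4/23 * 0.25
= 0.6517
chi = 0.78 - 0.6517
= 0.1283

0.1283


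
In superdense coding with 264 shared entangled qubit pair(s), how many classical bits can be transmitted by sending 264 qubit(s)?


Superdense coding allows 2 classical bits per shared entangled pair.
264 pair(s) -> 2 * 264 = 528 classical bits

528


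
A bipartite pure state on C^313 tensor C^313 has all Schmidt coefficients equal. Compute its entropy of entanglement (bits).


For a maximally entangled state in d x d:
S = log2(d) = log2(313)
= 8.2900

8.2900


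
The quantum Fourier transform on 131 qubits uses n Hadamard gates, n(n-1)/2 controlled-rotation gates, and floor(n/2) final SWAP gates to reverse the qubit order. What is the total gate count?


Hadamard gates: 131
Controlled rotations: n*(n-1)/2 = 131*130/2 = 8515
SWAP gates: floor(n/2) = floor(131/2) = 65
Total = 131 + 8515 + 65
= 8711

8711


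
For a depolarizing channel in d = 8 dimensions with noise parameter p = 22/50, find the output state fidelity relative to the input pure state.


F = (1-p) + p/d
= (1 - 0.4400) + 0.4400/8
= 0.5600 + 0.0550
= 0.6150

0.6150


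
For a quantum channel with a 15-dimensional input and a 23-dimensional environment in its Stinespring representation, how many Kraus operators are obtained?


Tracing out the environment in an orthonormal basis {|i>_E} gives Kraus operators K_i = <i|_E U |0>_E.
Number of Kraus operators = dim(H_env) = d_env
= 23

23


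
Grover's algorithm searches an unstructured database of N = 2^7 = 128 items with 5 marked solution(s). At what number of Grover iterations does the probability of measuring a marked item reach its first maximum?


After j Grover iterations the success probability is P(j) = sin^2((2j+1)*theta), where sin(theta) = sqrt(k/N).
N = 2^7 = 128, k = 5
sin(theta) = sqrt(k/N) = 0.1976423538
theta = arcsin(sqrt(k/N)) = 0.1989522465 rad
P(j) reaches its first maximum when (2j+1)*theta is as close as possible to pi/2, i.e. j = round(pi/(4*theta) - 1/2).
pi/(4*theta) - 1/2 = 3.4477
(For comparison, the common estimate pi/4 * sqrt(N/k) = 3.9738; the exact maximiser is used here.)
Optimal iterations = 3

3


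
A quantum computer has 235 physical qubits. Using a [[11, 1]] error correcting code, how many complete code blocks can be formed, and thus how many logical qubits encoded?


Each code block uses 11 physical qubits for 1 logical qubit(s).
Number of complete blocks = floor(235 / 11) = 21
Logical qubits = 21 * 1
= 21

21


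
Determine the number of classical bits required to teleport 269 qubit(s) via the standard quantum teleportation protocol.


Quantum teleportation requires 2 classical bits per qubit teleported.
269 qubit(s) -> 2 * 269 = 538 classical bits

538


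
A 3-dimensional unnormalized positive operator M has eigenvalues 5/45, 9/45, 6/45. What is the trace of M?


tr(M) = sum of eigenvalues
= 5/45 + 9/45 + 6/45
= 20/45
= 0.4444

0.4444


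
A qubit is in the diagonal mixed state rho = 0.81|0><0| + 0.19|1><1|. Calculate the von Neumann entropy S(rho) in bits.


S = -p*log2(p) - (1-p)*log2(1-p)
p = 0.8100, 1-p = 0.1900
= -0.8100 * log2(0.8100) - 0.1900 * log2(0.1900)
= -(-0.2462) - (-0.4552)
= 0.7015

0.7015


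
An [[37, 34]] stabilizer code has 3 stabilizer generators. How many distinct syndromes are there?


Each stabilizer generator gives a binary (+1 or -1) measurement outcome.
With 3 independent generators:
Total syndromes = 2^3
= 8

8


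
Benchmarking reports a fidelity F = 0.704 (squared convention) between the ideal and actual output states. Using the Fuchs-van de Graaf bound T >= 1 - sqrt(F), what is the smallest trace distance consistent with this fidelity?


Fuchs-van de Graaf (squared-fidelity convention): 1 - sqrt(F) <= T <= sqrt(1 - F).
Lower bound: T >= 1 - sqrt(F)
sqrt(F) = sqrt(0.704) = 0.8390
T >= 1 - 0.8390
T >= 0.1610

0.1610


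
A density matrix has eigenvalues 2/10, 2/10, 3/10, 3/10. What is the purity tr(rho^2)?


tr(rho^2) = sum of eigenvalues squared
= (2/10)^2 + (2/10)^2 + (3/10)^2 + (3/10)^2
= (4 + 4 + 9 + 9) / 100
= 26/100
= 0.2600

0.2600


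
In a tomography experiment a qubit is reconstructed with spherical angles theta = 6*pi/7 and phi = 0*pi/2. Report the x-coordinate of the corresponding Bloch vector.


theta = 2.6928, phi = 0.0000
r_x = sin(theta)*cos(phi) = 0.4339 * 1.0000
r_x = 0.4339

0.4339


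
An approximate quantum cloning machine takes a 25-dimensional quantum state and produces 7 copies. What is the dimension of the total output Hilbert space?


Output space = H^(tensor 7) where dim(H) = 25
dim = 25^7
= 625 (after 2 factors)
= 15625 (after 3 factors)
= 390625 (after 4 factors)
= 9765625 (after 5 factors)
= 244140625 (after 6 factors)
= 6103515625 (after 7 factors)
= 6103515625

6103515625


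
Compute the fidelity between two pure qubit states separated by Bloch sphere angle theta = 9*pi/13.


For states separated by angle theta on Bloch sphere:
F = cos^2(theta/2)
theta = 9*pi/13 = 2.1749
theta/2 = 1.0875
cos(theta/2) = 0.4647
F = 0.2160

0.2160


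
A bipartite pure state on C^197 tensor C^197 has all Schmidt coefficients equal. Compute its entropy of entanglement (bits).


For a maximally entangled state in d x d:
S = log2(d) = log2(197)
= 7.6221

7.6221


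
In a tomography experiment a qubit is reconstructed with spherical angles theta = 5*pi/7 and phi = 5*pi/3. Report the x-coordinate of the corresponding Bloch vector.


theta = 2.2440, phi = 5.2360
r_x = sin(theta)*cos(phi) = 0.7818 * 0.5000
r_x = 0.3909

0.3909


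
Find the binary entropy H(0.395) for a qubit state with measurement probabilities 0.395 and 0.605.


S = -p*log2(p) - (1-p)*log2(1-p)
p = 0.3950, 1-p = 0.6050
= -0.3950 * log2(0.3950) - 0.6050 * log2(0.6050)
= -(-0.5293) - (-0.4386)
= 0.9680

0.9680


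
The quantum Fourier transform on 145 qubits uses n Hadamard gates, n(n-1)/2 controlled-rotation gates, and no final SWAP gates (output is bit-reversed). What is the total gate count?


Hadamard gates: 145
Controlled rotations: n*(n-1)/2 = 145*144/2 = 10440
SWAP gates: 0 (omitted)
Total = 145 + 10440
= 10585

10585


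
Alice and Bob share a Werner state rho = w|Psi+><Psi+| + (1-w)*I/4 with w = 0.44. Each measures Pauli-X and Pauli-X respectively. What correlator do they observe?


|Psi+> = (|01> + |10>)/sqrt(2)
For the pure Bell state, <X_A X_B> = +1 (Bell-state Pauli correlator).
The maximally-mixed part I/4 has tr(I/4 * P tensor P) = 0 for any traceless Pauli P.
So <X_A X_B>_rho = w * (+1) + (1 - w) * 0
= 0.44 * (+1)
= 0.4400

0.4400


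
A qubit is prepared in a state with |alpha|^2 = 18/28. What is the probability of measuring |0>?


|alpha|^2 = 18/28 = 0.6429
|beta|^2 = 1 - 18/28 = 10/28 = 0.3571
P(|0>) = |alpha|^2 = 0.6429

0.6429


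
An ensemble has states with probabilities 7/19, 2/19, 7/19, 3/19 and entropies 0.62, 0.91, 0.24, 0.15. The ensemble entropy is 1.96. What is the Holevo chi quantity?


chi = S(rho) - sum_i p_i * S(rho_i)
Weighted entropy = 7/19 * 0.62 + 2/19 * 0.91 + 7/19 * 0.24 + 3/19 * 0.15
= 0.4363
chi = 1.96 - 0.4363
= 1.5237

1.5237


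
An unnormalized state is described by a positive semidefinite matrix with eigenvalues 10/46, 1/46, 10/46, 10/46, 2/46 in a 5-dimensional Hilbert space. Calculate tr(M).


tr(M) = sum of eigenvalues
= 10/46 + 1/46 + 10/46 + 10/46 + 2/46
= 33/46
= 0.7174

0.7174


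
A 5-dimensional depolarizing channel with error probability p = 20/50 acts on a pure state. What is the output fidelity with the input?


F = (1-p) + p/d
= (1 - 0.4000) + 0.4000/5
= 0.6000 + 0.0800
= 0.6800

0.6800


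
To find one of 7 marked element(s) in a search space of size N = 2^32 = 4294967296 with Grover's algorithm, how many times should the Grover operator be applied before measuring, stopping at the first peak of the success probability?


After j Grover iterations the success probability is P(j) = sin^2((2j+1)*theta), where sin(theta) = sqrt(k/N).
N = 2^32 = 4294967296, k = 7
sin(theta) = sqrt(k/N) = 4.037096117e-05
theta = arcsin(sqrt(k/N)) = 4.037096118e-05 rad
P(j) reaches its first maximum when (2j+1)*theta is as close as possible to pi/2, i.e. j = round(pi/(4*theta) - 1/2).
pi/(4*theta) - 1/2 = 19454.0322
(For comparison, the common estimate pi/4 * sqrt(N/k) = 19454.5322; the exact maximiser is used here.)
Optimal iterations = 19454

19454


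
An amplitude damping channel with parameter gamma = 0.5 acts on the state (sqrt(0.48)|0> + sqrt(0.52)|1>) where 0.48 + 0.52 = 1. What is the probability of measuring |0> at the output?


For amplitude damping with parameter gamma on state sqrt(a)|0> + sqrt(b)|1>:
alpha^2 = 0.48, beta^2 = 0.52
P(|0>) = alpha^2 + gamma * beta^2
= 0.48 + 0.5 * 0.52
= 0.48 + 0.2600
= 0.7400

0.7400


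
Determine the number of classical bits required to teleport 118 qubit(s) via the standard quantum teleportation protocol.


Quantum teleportation requires 2 classical bits per qubit teleported.
118 qubit(s) -> 2 * 118 = 236 classical bits

236


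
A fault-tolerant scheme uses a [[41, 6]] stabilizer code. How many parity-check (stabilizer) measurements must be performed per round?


For an [[n,k]] stabilizer code:
Number of stabilizer generators = n - k
= 41 - 6
= 35

35


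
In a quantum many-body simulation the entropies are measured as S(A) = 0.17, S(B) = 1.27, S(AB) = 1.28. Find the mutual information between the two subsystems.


I(A:B) = S(A) + S(B) - S(AB)
= 0.17 + 1.27 - 1.28
= 0.1600

0.1600


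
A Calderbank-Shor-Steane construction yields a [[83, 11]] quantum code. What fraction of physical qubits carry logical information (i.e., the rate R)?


Code rate R = k/n
= 11/83
= 0.1325

0.1325


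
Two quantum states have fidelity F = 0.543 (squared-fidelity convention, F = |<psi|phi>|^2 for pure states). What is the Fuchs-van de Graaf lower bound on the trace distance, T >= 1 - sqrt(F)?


Fuchs-van de Graaf (squared-fidelity convention): 1 - sqrt(F) <= T <= sqrt(1 - F).
Lower bound: T >= 1 - sqrt(F)
sqrt(F) = sqrt(0.543) = 0.7369
T >= 1 - 0.7369
T >= 0.2631

0.2631


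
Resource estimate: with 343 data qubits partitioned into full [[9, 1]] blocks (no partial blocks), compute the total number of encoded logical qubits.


Each code block uses 9 physical qubits for 1 logical qubit(s).
Number of complete blocks = floor(343 / 9) = 38
Logical qubits = 38 * 1
= 38

38


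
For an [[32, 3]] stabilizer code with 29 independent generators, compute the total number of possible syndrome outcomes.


Each stabilizer generator gives a binary (+1 or -1) measurement outcome.
With 29 independent generators:
Total syndromes = 2^29
= 536870912

536870912


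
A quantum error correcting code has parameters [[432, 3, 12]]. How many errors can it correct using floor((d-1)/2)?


Code parameters: [[432, 3, 12]], distance d = 12.
Number of correctable errors = floor((d-1)/2)
= floor((12 - 1)/2)
= floor(11/2)
= 5

5


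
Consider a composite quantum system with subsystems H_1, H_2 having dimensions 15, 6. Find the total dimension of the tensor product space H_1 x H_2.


dim(H_1 x H_2) = 15 * 6
= 90

90


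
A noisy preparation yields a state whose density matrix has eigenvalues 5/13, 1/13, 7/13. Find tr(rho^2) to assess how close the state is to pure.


tr(rho^2) = sum of eigenvalues squared
= (5/13)^2 + (1/13)^2 + (7/13)^2
= (25 + 1 + 49) / 169
= 75/169
= 0.4438

0.4438


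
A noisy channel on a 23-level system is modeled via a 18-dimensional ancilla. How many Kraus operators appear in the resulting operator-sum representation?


Tracing out the environment in an orthonormal basis {|i>_E} gives Kraus operators K_i = <i|_E U |0>_E.
Number of Kraus operators = dim(H_env) = d_env
= 18

18


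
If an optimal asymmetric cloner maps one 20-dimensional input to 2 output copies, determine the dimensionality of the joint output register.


Output space = H^(tensor 2) where dim(H) = 20
dim = 20^2
= 400

400


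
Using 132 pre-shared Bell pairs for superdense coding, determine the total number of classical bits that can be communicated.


Superdense coding allows 2 classical bits per shared entangled pair.
132 pair(s) -> 2 * 132 = 264 classical bits

264


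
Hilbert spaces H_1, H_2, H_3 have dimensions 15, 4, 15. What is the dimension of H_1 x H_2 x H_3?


dim(H_1 x H_2 x H_3) = 15 * 4 * 15
= 60 * 15
= 900

900


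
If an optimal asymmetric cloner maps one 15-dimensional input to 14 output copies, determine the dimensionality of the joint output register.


Output space = H^(tensor 14) where dim(H) = 15
dim = 15^14
= 225 (after 2 factors)
= 3375 (after 3 factors)
= 50625 (after 4 factors)
= 759375 (after 5 factors)
= 11390625 (after 6 factors)
= 170859375 (after 7 factors)
= 2562890625 (after 8 factors)
= 38443359375 (after 9 factors)
= 576650390625 (after 10 factors)
= 8649755859375 (after 11 factors)
= 129746337890625 (after 12 factors)
= 1946195068359375 (after 13 factors)
= 29192926025390625 (after 14 factors)
= 29192926025390625

29192926025390625


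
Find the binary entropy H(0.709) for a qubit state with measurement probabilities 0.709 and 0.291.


S = -p*log2(p) - (1-p)*log2(1-p)
p = 0.7090, 1-p = 0.2910
= -0.7090 * log2(0.7090) - 0.2910 * log2(0.2910)
= -(-0.3518) - (-0.5182)
= 0.8700

0.8700


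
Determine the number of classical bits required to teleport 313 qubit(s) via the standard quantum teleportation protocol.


Quantum teleportation requires 2 classical bits per qubit teleported.
313 qubit(s) -> 2 * 313 = 626 classical bits

626


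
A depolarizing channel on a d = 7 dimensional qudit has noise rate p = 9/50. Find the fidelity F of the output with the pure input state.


F = (1-p) + p/d
= (1 - 0.1800) + 0.1800/7
= 0.8200 + 0.0257
= 0.8457

0.8457


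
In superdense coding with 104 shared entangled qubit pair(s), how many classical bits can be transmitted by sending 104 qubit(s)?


Superdense coding allows 2 classical bits per shared entangled pair.
104 pair(s) -> 2 * 104 = 208 classical bits

208


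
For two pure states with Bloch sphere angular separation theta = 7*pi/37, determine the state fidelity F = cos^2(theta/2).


For states separated by angle theta on Bloch sphere:
F = cos^2(theta/2)
theta = 7*pi/37 = 0.5944
theta/2 = 0.2972
cos(theta/2) = 0.9562
F = 0.9143

0.9143


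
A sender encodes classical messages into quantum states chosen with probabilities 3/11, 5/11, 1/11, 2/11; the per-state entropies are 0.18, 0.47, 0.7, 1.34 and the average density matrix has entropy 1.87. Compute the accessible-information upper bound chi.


chi = S(rho) - sum_i p_i * S(rho_i)
Weighted entropy = 3/11 * 0.18 + 5/11 * 0.47 + 1/11 * 0.7 + 2/11 * 1.34
= 0.5700
chi = 1.87 - 0.5700
= 1.3000

1.3000


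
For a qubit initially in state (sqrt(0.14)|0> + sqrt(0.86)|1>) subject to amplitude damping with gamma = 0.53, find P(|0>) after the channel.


For amplitude damping with parameter gamma on state sqrt(a)|0> + sqrt(b)|1>:
alpha^2 = 0.14, beta^2 = 0.86
P(|0>) = alpha^2 + gamma * beta^2
= 0.14 + 0.53 * 0.86
= 0.14 + 0.4558
= 0.5958

0.5958


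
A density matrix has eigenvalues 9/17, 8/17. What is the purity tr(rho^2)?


tr(rho^2) = sum of eigenvalues squared
= (9/17)^2 + (8/17)^2
= (81 + 64) / 289
= 145/289
= 0.5017

0.5017


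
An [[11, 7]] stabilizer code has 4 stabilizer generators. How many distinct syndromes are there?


Each stabilizer generator gives a binary (+1 or -1) measurement outcome.
With 4 independent generators:
Total syndromes = 2^4
= 16

16


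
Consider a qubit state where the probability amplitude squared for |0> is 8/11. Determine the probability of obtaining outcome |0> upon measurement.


|alpha|^2 = 8/11 = 0.7273
|beta|^2 = 1 - 8/11 = 3/11 = 0.2727
P(|0>) = |alpha|^2 = 0.7273

0.7273


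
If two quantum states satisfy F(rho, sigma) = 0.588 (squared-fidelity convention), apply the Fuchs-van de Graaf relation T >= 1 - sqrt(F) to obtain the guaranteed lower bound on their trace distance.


Fuchs-van de Graaf (squared-fidelity convention): 1 - sqrt(F) <= T <= sqrt(1 - F).
Lower bound: T >= 1 - sqrt(F)
sqrt(F) = sqrt(0.588) = 0.7668
T >= 1 - 0.7668
T >= 0.2332

0.2332


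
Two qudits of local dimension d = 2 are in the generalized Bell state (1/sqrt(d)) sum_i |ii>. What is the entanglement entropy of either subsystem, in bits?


For a maximally entangled state in d x d:
S = log2(d) = log2(2)
= 1.0000

1.0000


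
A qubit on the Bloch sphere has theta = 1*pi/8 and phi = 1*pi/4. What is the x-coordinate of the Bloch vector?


theta = 0.3927, phi = 0.7854
r_x = sin(theta)*cos(phi) = 0.3827 * 0.7071
r_x = 0.2706

0.2706


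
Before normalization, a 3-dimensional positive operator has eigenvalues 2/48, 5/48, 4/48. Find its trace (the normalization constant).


tr(M) = sum of eigenvalues
= 2/48 + 5/48 + 4/48
= 11/48
= 0.2292

0.2292


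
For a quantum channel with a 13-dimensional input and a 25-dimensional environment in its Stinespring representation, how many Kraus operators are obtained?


Tracing out the environment in an orthonormal basis {|i>_E} gives Kraus operators K_i = <i|_E U |0>_E.
Number of Kraus operators = dim(H_env) = d_env
= 25

25


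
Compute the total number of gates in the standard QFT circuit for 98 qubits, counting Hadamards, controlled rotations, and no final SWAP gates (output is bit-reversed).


Hadamard gates: 98
Controlled rotations: n*(n-1)/2 = 98*97/2 = 4753
SWAP gates: 0 (omitted)
Total = 98 + 4753
= 4851

4851


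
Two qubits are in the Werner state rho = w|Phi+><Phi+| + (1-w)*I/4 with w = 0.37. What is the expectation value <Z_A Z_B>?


|Phi+> = (|00> + |11>)/sqrt(2)
For the pure Bell state, <Z_A Z_B> = +1 (Bell-state Pauli correlator).
The maximally-mixed part I/4 has tr(I/4 * P tensor P) = 0 for any traceless Pauli P.
So <Z_A Z_B>_rho = w * (+1) + (1 - w) * 0
= 0.37 * (+1)
= 0.3700

0.3700


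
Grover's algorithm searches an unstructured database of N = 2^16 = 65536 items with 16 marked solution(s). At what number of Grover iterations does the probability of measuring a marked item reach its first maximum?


After j Grover iterations the success probability is P(j) = sin^2((2j+1)*theta), where sin(theta) = sqrt(k/N).
N = 2^16 = 65536, k = 16
sin(theta) = sqrt(k/N) = 0.015625
theta = arcsin(sqrt(k/N)) = 0.01562563585 rad
P(j) reaches its first maximum when (2j+1)*theta is as close as possible to pi/2, i.e. j = round(pi/(4*theta) - 1/2).
pi/(4*theta) - 1/2 = 49.7634
(For comparison, the common estimate pi/4 * sqrt(N/k) = 50.2655; the exact maximiser is used here.)
Optimal iterations = 50

50


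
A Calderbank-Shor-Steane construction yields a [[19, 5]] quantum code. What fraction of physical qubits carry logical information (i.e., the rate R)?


Code rate R = k/n
= 5/19
= 0.2632

0.2632


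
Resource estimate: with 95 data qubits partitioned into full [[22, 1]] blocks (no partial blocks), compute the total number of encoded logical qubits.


Each code block uses 22 physical qubits for 1 logical qubit(s).
Number of complete blocks = floor(95 / 22) = 4
Logical qubits = 4 * 1
= 4

4


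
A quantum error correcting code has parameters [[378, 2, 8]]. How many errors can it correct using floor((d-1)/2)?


Code parameters: [[378, 2, 8]], distance d = 8.
Number of correctable errors = floor((d-1)/2)
= floor((8 - 1)/2)
= floor(7/2)
= 3

3


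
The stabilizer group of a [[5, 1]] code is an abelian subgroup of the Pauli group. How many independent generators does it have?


For an [[n,k]] stabilizer code:
Number of stabilizer generators = n - k
= 5 - 1
= 4

4


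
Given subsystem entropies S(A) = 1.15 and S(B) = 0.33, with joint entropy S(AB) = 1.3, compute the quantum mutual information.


I(A:B) = S(A) + S(B) - S(AB)
= 1.15 + 0.33 - 1.3
= 0.1800

0.1800


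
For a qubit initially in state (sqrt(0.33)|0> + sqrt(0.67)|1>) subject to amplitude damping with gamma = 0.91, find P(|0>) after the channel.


For amplitude damping with parameter gamma on state sqrt(a)|0> + sqrt(b)|1>:
alpha^2 = 0.33, beta^2 = 0.67
P(|0>) = alpha^2 + gamma * beta^2
= 0.33 + 0.91 * 0.67
= 0.33 + 0.6097
= 0.9397

0.9397


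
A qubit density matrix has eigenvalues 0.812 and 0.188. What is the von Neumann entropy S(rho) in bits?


S = -p*log2(p) - (1-p)*log2(1-p)
p = 0.8120, 1-p = 0.1880
= -0.8120 * log2(0.8120) - 0.1880 * log2(0.1880)
= -(-0.2440) - (-0.4533)
= 0.6973

0.6973


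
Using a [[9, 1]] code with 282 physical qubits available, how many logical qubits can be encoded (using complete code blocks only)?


Each code block uses 9 physical qubits for 1 logical qubit(s).
Number of complete blocks = floor(282 / 9) = 31
Logical qubits = 31 * 1
= 31

31


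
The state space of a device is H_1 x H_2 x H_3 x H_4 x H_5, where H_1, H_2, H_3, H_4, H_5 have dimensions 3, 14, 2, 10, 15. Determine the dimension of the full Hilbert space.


dim(H_1 x H_2 x H_3 x H_4 x H_5) = 3 * 14 * 2 * 10 * 15
= 42 * 2 * 10 * 15
= 84 * 10 * 15
= 840 * 15
= 12600

12600


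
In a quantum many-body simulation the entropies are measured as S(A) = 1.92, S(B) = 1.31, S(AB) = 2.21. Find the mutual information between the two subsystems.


I(A:B) = S(A) + S(B) - S(AB)
= 1.92 + 1.31 - 2.21
= 1.0200

1.0200


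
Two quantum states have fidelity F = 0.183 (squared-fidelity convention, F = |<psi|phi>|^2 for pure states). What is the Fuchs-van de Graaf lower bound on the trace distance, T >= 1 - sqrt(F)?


Fuchs-van de Graaf (squared-fidelity convention): 1 - sqrt(F) <= T <= sqrt(1 - F).
Lower bound: T >= 1 - sqrt(F)
sqrt(F) = sqrt(0.183) = 0.4278
T >= 1 - 0.4278
T >= 0.5722

0.5722


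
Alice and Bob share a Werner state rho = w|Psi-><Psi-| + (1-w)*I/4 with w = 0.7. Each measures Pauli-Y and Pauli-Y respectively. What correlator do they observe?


|Psi-> = (|01> - |10>)/sqrt(2)
For the pure Bell state, <Y_A Y_B> = -1 (Bell-state Pauli correlator).
The maximally-mixed part I/4 has tr(I/4 * P tensor P) = 0 for any traceless Pauli P.
So <Y_A Y_B>_rho = w * (-1) + (1 - w) * 0
= 0.7 * (-1)
= -0.7000

-0.7000


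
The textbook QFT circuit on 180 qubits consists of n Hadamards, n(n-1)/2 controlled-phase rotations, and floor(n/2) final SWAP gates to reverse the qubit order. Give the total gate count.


Hadamard gates: 180
Controlled rotations: n*(n-1)/2 = 180*179/2 = 16110
SWAP gates: floor(n/2) = floor(180/2) = 90
Total = 180 + 16110 + 90
= 16380

16380


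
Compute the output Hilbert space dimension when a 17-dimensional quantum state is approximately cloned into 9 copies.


Output space = H^(tensor 9) where dim(H) = 17
dim = 17^9
= 289 (after 2 factors)
= 4913 (after 3 factors)
= 83521 (after 4 factors)
= 1419857 (after 5 factors)
= 24137569 (after 6 factors)
= 410338673 (after 7 factors)
= 6975757441 (after 8 factors)
= 118587876497 (after 9 factors)
= 118587876497

118587876497


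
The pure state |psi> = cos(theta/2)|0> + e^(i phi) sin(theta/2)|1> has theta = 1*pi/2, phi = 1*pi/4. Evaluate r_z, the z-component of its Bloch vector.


theta = 1.5708, phi = 0.7854
r_z = cos(theta) = 0.0000

0.0000


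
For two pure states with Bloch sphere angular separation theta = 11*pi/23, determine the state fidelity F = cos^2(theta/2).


For states separated by angle theta on Bloch sphere:
F = cos^2(theta/2)
theta = 11*pi/23 = 1.5025
theta/2 = 0.7513
cos(theta/2) = 0.7308
F = 0.5341

0.5341


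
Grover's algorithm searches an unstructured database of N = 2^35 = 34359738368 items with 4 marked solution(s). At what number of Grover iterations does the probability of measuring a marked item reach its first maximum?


After j Grover iterations the success probability is P(j) = sin^2((2j+1)*theta), where sin(theta) = sqrt(k/N).
N = 2^35 = 34359738368, k = 4
sin(theta) = sqrt(k/N) = 1.078959322e-05
theta = arcsin(sqrt(k/N)) = 1.078959322e-05 rad
P(j) reaches its first maximum when (2j+1)*theta is as close as possible to pi/2, i.e. j = round(pi/(4*theta) - 1/2).
pi/(4*theta) - 1/2 = 72791.6941
(For comparison, the common estimate pi/4 * sqrt(N/k) = 72792.1941; the exact maximiser is used here.)
Optimal iterations = 72792

72792


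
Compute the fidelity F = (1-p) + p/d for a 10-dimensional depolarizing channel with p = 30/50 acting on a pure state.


F = (1-p) + p/d
= (1 - 0.6000) + 0.6000/10
= 0.4000 + 0.0600
= 0.4600

0.4600
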